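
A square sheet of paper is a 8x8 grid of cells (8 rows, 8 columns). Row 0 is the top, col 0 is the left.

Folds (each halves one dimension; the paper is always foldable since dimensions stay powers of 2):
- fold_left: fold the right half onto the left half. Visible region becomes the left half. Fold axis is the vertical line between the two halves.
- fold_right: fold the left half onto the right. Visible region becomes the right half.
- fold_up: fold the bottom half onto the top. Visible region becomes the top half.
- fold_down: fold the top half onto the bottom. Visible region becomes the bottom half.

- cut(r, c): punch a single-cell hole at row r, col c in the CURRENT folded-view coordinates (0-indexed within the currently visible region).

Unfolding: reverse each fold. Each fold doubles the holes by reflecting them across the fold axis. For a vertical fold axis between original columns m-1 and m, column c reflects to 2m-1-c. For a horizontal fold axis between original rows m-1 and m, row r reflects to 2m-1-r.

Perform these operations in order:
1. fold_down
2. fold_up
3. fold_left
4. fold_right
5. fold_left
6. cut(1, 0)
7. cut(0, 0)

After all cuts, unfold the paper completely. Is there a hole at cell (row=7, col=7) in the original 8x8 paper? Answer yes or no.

Op 1 fold_down: fold axis h@4; visible region now rows[4,8) x cols[0,8) = 4x8
Op 2 fold_up: fold axis h@6; visible region now rows[4,6) x cols[0,8) = 2x8
Op 3 fold_left: fold axis v@4; visible region now rows[4,6) x cols[0,4) = 2x4
Op 4 fold_right: fold axis v@2; visible region now rows[4,6) x cols[2,4) = 2x2
Op 5 fold_left: fold axis v@3; visible region now rows[4,6) x cols[2,3) = 2x1
Op 6 cut(1, 0): punch at orig (5,2); cuts so far [(5, 2)]; region rows[4,6) x cols[2,3) = 2x1
Op 7 cut(0, 0): punch at orig (4,2); cuts so far [(4, 2), (5, 2)]; region rows[4,6) x cols[2,3) = 2x1
Unfold 1 (reflect across v@3): 4 holes -> [(4, 2), (4, 3), (5, 2), (5, 3)]
Unfold 2 (reflect across v@2): 8 holes -> [(4, 0), (4, 1), (4, 2), (4, 3), (5, 0), (5, 1), (5, 2), (5, 3)]
Unfold 3 (reflect across v@4): 16 holes -> [(4, 0), (4, 1), (4, 2), (4, 3), (4, 4), (4, 5), (4, 6), (4, 7), (5, 0), (5, 1), (5, 2), (5, 3), (5, 4), (5, 5), (5, 6), (5, 7)]
Unfold 4 (reflect across h@6): 32 holes -> [(4, 0), (4, 1), (4, 2), (4, 3), (4, 4), (4, 5), (4, 6), (4, 7), (5, 0), (5, 1), (5, 2), (5, 3), (5, 4), (5, 5), (5, 6), (5, 7), (6, 0), (6, 1), (6, 2), (6, 3), (6, 4), (6, 5), (6, 6), (6, 7), (7, 0), (7, 1), (7, 2), (7, 3), (7, 4), (7, 5), (7, 6), (7, 7)]
Unfold 5 (reflect across h@4): 64 holes -> [(0, 0), (0, 1), (0, 2), (0, 3), (0, 4), (0, 5), (0, 6), (0, 7), (1, 0), (1, 1), (1, 2), (1, 3), (1, 4), (1, 5), (1, 6), (1, 7), (2, 0), (2, 1), (2, 2), (2, 3), (2, 4), (2, 5), (2, 6), (2, 7), (3, 0), (3, 1), (3, 2), (3, 3), (3, 4), (3, 5), (3, 6), (3, 7), (4, 0), (4, 1), (4, 2), (4, 3), (4, 4), (4, 5), (4, 6), (4, 7), (5, 0), (5, 1), (5, 2), (5, 3), (5, 4), (5, 5), (5, 6), (5, 7), (6, 0), (6, 1), (6, 2), (6, 3), (6, 4), (6, 5), (6, 6), (6, 7), (7, 0), (7, 1), (7, 2), (7, 3), (7, 4), (7, 5), (7, 6), (7, 7)]
Holes: [(0, 0), (0, 1), (0, 2), (0, 3), (0, 4), (0, 5), (0, 6), (0, 7), (1, 0), (1, 1), (1, 2), (1, 3), (1, 4), (1, 5), (1, 6), (1, 7), (2, 0), (2, 1), (2, 2), (2, 3), (2, 4), (2, 5), (2, 6), (2, 7), (3, 0), (3, 1), (3, 2), (3, 3), (3, 4), (3, 5), (3, 6), (3, 7), (4, 0), (4, 1), (4, 2), (4, 3), (4, 4), (4, 5), (4, 6), (4, 7), (5, 0), (5, 1), (5, 2), (5, 3), (5, 4), (5, 5), (5, 6), (5, 7), (6, 0), (6, 1), (6, 2), (6, 3), (6, 4), (6, 5), (6, 6), (6, 7), (7, 0), (7, 1), (7, 2), (7, 3), (7, 4), (7, 5), (7, 6), (7, 7)]

Answer: yes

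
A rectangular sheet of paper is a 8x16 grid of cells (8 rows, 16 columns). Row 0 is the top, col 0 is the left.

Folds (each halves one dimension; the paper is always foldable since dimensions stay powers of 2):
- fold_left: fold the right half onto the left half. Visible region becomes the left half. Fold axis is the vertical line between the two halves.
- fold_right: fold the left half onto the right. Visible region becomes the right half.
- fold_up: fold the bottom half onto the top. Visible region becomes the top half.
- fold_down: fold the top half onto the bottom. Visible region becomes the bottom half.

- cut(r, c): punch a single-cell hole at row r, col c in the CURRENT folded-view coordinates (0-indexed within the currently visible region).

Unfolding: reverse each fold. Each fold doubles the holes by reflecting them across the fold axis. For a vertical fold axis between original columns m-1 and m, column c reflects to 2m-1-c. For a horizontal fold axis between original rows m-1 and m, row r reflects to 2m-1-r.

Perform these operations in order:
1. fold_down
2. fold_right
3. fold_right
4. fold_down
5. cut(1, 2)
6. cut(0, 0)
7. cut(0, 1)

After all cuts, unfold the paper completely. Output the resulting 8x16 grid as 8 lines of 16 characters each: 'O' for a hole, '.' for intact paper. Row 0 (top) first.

Answer: .O....O..O....O.
..OOOO....OOOO..
..OOOO....OOOO..
.O....O..O....O.
.O....O..O....O.
..OOOO....OOOO..
..OOOO....OOOO..
.O....O..O....O.

Derivation:
Op 1 fold_down: fold axis h@4; visible region now rows[4,8) x cols[0,16) = 4x16
Op 2 fold_right: fold axis v@8; visible region now rows[4,8) x cols[8,16) = 4x8
Op 3 fold_right: fold axis v@12; visible region now rows[4,8) x cols[12,16) = 4x4
Op 4 fold_down: fold axis h@6; visible region now rows[6,8) x cols[12,16) = 2x4
Op 5 cut(1, 2): punch at orig (7,14); cuts so far [(7, 14)]; region rows[6,8) x cols[12,16) = 2x4
Op 6 cut(0, 0): punch at orig (6,12); cuts so far [(6, 12), (7, 14)]; region rows[6,8) x cols[12,16) = 2x4
Op 7 cut(0, 1): punch at orig (6,13); cuts so far [(6, 12), (6, 13), (7, 14)]; region rows[6,8) x cols[12,16) = 2x4
Unfold 1 (reflect across h@6): 6 holes -> [(4, 14), (5, 12), (5, 13), (6, 12), (6, 13), (7, 14)]
Unfold 2 (reflect across v@12): 12 holes -> [(4, 9), (4, 14), (5, 10), (5, 11), (5, 12), (5, 13), (6, 10), (6, 11), (6, 12), (6, 13), (7, 9), (7, 14)]
Unfold 3 (reflect across v@8): 24 holes -> [(4, 1), (4, 6), (4, 9), (4, 14), (5, 2), (5, 3), (5, 4), (5, 5), (5, 10), (5, 11), (5, 12), (5, 13), (6, 2), (6, 3), (6, 4), (6, 5), (6, 10), (6, 11), (6, 12), (6, 13), (7, 1), (7, 6), (7, 9), (7, 14)]
Unfold 4 (reflect across h@4): 48 holes -> [(0, 1), (0, 6), (0, 9), (0, 14), (1, 2), (1, 3), (1, 4), (1, 5), (1, 10), (1, 11), (1, 12), (1, 13), (2, 2), (2, 3), (2, 4), (2, 5), (2, 10), (2, 11), (2, 12), (2, 13), (3, 1), (3, 6), (3, 9), (3, 14), (4, 1), (4, 6), (4, 9), (4, 14), (5, 2), (5, 3), (5, 4), (5, 5), (5, 10), (5, 11), (5, 12), (5, 13), (6, 2), (6, 3), (6, 4), (6, 5), (6, 10), (6, 11), (6, 12), (6, 13), (7, 1), (7, 6), (7, 9), (7, 14)]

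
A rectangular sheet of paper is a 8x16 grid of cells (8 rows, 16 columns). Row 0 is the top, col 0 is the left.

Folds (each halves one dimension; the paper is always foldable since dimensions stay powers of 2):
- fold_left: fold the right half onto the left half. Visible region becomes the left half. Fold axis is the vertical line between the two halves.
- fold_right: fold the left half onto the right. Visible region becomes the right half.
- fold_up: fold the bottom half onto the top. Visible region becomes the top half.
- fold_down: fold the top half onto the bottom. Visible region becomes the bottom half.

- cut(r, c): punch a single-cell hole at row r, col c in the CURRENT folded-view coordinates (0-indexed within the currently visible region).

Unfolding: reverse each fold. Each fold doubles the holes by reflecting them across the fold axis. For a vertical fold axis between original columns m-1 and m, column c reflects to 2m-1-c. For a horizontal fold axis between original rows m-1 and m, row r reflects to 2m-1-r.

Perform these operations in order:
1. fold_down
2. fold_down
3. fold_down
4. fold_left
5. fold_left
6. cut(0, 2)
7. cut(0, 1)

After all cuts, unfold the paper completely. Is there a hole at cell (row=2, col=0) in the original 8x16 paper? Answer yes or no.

Op 1 fold_down: fold axis h@4; visible region now rows[4,8) x cols[0,16) = 4x16
Op 2 fold_down: fold axis h@6; visible region now rows[6,8) x cols[0,16) = 2x16
Op 3 fold_down: fold axis h@7; visible region now rows[7,8) x cols[0,16) = 1x16
Op 4 fold_left: fold axis v@8; visible region now rows[7,8) x cols[0,8) = 1x8
Op 5 fold_left: fold axis v@4; visible region now rows[7,8) x cols[0,4) = 1x4
Op 6 cut(0, 2): punch at orig (7,2); cuts so far [(7, 2)]; region rows[7,8) x cols[0,4) = 1x4
Op 7 cut(0, 1): punch at orig (7,1); cuts so far [(7, 1), (7, 2)]; region rows[7,8) x cols[0,4) = 1x4
Unfold 1 (reflect across v@4): 4 holes -> [(7, 1), (7, 2), (7, 5), (7, 6)]
Unfold 2 (reflect across v@8): 8 holes -> [(7, 1), (7, 2), (7, 5), (7, 6), (7, 9), (7, 10), (7, 13), (7, 14)]
Unfold 3 (reflect across h@7): 16 holes -> [(6, 1), (6, 2), (6, 5), (6, 6), (6, 9), (6, 10), (6, 13), (6, 14), (7, 1), (7, 2), (7, 5), (7, 6), (7, 9), (7, 10), (7, 13), (7, 14)]
Unfold 4 (reflect across h@6): 32 holes -> [(4, 1), (4, 2), (4, 5), (4, 6), (4, 9), (4, 10), (4, 13), (4, 14), (5, 1), (5, 2), (5, 5), (5, 6), (5, 9), (5, 10), (5, 13), (5, 14), (6, 1), (6, 2), (6, 5), (6, 6), (6, 9), (6, 10), (6, 13), (6, 14), (7, 1), (7, 2), (7, 5), (7, 6), (7, 9), (7, 10), (7, 13), (7, 14)]
Unfold 5 (reflect across h@4): 64 holes -> [(0, 1), (0, 2), (0, 5), (0, 6), (0, 9), (0, 10), (0, 13), (0, 14), (1, 1), (1, 2), (1, 5), (1, 6), (1, 9), (1, 10), (1, 13), (1, 14), (2, 1), (2, 2), (2, 5), (2, 6), (2, 9), (2, 10), (2, 13), (2, 14), (3, 1), (3, 2), (3, 5), (3, 6), (3, 9), (3, 10), (3, 13), (3, 14), (4, 1), (4, 2), (4, 5), (4, 6), (4, 9), (4, 10), (4, 13), (4, 14), (5, 1), (5, 2), (5, 5), (5, 6), (5, 9), (5, 10), (5, 13), (5, 14), (6, 1), (6, 2), (6, 5), (6, 6), (6, 9), (6, 10), (6, 13), (6, 14), (7, 1), (7, 2), (7, 5), (7, 6), (7, 9), (7, 10), (7, 13), (7, 14)]
Holes: [(0, 1), (0, 2), (0, 5), (0, 6), (0, 9), (0, 10), (0, 13), (0, 14), (1, 1), (1, 2), (1, 5), (1, 6), (1, 9), (1, 10), (1, 13), (1, 14), (2, 1), (2, 2), (2, 5), (2, 6), (2, 9), (2, 10), (2, 13), (2, 14), (3, 1), (3, 2), (3, 5), (3, 6), (3, 9), (3, 10), (3, 13), (3, 14), (4, 1), (4, 2), (4, 5), (4, 6), (4, 9), (4, 10), (4, 13), (4, 14), (5, 1), (5, 2), (5, 5), (5, 6), (5, 9), (5, 10), (5, 13), (5, 14), (6, 1), (6, 2), (6, 5), (6, 6), (6, 9), (6, 10), (6, 13), (6, 14), (7, 1), (7, 2), (7, 5), (7, 6), (7, 9), (7, 10), (7, 13), (7, 14)]

Answer: no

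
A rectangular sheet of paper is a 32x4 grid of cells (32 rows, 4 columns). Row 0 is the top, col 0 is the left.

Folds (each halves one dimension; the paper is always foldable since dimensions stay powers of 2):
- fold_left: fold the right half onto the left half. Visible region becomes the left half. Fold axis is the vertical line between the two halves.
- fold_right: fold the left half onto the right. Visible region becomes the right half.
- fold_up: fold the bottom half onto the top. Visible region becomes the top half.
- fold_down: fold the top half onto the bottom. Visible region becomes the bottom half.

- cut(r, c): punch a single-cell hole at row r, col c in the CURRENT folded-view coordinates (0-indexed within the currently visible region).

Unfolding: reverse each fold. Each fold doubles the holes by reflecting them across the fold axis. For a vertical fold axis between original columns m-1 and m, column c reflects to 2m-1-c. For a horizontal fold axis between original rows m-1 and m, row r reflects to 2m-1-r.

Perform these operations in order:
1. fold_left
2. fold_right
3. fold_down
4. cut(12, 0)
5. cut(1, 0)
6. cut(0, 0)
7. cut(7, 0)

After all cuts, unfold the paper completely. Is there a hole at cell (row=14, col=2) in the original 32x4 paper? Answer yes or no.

Answer: yes

Derivation:
Op 1 fold_left: fold axis v@2; visible region now rows[0,32) x cols[0,2) = 32x2
Op 2 fold_right: fold axis v@1; visible region now rows[0,32) x cols[1,2) = 32x1
Op 3 fold_down: fold axis h@16; visible region now rows[16,32) x cols[1,2) = 16x1
Op 4 cut(12, 0): punch at orig (28,1); cuts so far [(28, 1)]; region rows[16,32) x cols[1,2) = 16x1
Op 5 cut(1, 0): punch at orig (17,1); cuts so far [(17, 1), (28, 1)]; region rows[16,32) x cols[1,2) = 16x1
Op 6 cut(0, 0): punch at orig (16,1); cuts so far [(16, 1), (17, 1), (28, 1)]; region rows[16,32) x cols[1,2) = 16x1
Op 7 cut(7, 0): punch at orig (23,1); cuts so far [(16, 1), (17, 1), (23, 1), (28, 1)]; region rows[16,32) x cols[1,2) = 16x1
Unfold 1 (reflect across h@16): 8 holes -> [(3, 1), (8, 1), (14, 1), (15, 1), (16, 1), (17, 1), (23, 1), (28, 1)]
Unfold 2 (reflect across v@1): 16 holes -> [(3, 0), (3, 1), (8, 0), (8, 1), (14, 0), (14, 1), (15, 0), (15, 1), (16, 0), (16, 1), (17, 0), (17, 1), (23, 0), (23, 1), (28, 0), (28, 1)]
Unfold 3 (reflect across v@2): 32 holes -> [(3, 0), (3, 1), (3, 2), (3, 3), (8, 0), (8, 1), (8, 2), (8, 3), (14, 0), (14, 1), (14, 2), (14, 3), (15, 0), (15, 1), (15, 2), (15, 3), (16, 0), (16, 1), (16, 2), (16, 3), (17, 0), (17, 1), (17, 2), (17, 3), (23, 0), (23, 1), (23, 2), (23, 3), (28, 0), (28, 1), (28, 2), (28, 3)]
Holes: [(3, 0), (3, 1), (3, 2), (3, 3), (8, 0), (8, 1), (8, 2), (8, 3), (14, 0), (14, 1), (14, 2), (14, 3), (15, 0), (15, 1), (15, 2), (15, 3), (16, 0), (16, 1), (16, 2), (16, 3), (17, 0), (17, 1), (17, 2), (17, 3), (23, 0), (23, 1), (23, 2), (23, 3), (28, 0), (28, 1), (28, 2), (28, 3)]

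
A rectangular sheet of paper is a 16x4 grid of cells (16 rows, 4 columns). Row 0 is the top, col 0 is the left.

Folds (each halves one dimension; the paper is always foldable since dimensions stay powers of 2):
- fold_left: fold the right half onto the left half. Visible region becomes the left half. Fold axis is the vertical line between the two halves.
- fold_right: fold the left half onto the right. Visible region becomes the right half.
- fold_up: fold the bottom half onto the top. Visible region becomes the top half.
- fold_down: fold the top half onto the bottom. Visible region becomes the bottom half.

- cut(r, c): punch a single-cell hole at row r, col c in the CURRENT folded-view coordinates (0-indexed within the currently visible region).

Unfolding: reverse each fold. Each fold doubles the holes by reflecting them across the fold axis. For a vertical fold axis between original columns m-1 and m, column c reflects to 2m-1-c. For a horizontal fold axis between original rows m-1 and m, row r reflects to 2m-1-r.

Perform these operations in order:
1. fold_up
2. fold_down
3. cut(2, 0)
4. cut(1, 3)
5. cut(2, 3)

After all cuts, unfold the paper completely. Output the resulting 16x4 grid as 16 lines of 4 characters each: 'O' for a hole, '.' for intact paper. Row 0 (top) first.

Op 1 fold_up: fold axis h@8; visible region now rows[0,8) x cols[0,4) = 8x4
Op 2 fold_down: fold axis h@4; visible region now rows[4,8) x cols[0,4) = 4x4
Op 3 cut(2, 0): punch at orig (6,0); cuts so far [(6, 0)]; region rows[4,8) x cols[0,4) = 4x4
Op 4 cut(1, 3): punch at orig (5,3); cuts so far [(5, 3), (6, 0)]; region rows[4,8) x cols[0,4) = 4x4
Op 5 cut(2, 3): punch at orig (6,3); cuts so far [(5, 3), (6, 0), (6, 3)]; region rows[4,8) x cols[0,4) = 4x4
Unfold 1 (reflect across h@4): 6 holes -> [(1, 0), (1, 3), (2, 3), (5, 3), (6, 0), (6, 3)]
Unfold 2 (reflect across h@8): 12 holes -> [(1, 0), (1, 3), (2, 3), (5, 3), (6, 0), (6, 3), (9, 0), (9, 3), (10, 3), (13, 3), (14, 0), (14, 3)]

Answer: ....
O..O
...O
....
....
...O
O..O
....
....
O..O
...O
....
....
...O
O..O
....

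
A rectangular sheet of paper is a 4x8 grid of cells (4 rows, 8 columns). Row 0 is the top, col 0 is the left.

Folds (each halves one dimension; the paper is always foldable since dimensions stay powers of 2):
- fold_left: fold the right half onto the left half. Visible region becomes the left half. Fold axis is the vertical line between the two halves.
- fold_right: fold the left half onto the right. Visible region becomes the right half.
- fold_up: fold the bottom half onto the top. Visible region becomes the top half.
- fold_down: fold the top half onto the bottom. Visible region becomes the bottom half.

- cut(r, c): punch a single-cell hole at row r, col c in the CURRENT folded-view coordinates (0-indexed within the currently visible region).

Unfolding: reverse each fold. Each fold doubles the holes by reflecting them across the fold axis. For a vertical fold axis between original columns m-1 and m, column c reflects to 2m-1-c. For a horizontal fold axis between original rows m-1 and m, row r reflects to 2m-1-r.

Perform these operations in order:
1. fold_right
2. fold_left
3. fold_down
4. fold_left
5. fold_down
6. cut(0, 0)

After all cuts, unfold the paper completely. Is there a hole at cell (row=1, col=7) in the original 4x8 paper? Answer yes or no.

Op 1 fold_right: fold axis v@4; visible region now rows[0,4) x cols[4,8) = 4x4
Op 2 fold_left: fold axis v@6; visible region now rows[0,4) x cols[4,6) = 4x2
Op 3 fold_down: fold axis h@2; visible region now rows[2,4) x cols[4,6) = 2x2
Op 4 fold_left: fold axis v@5; visible region now rows[2,4) x cols[4,5) = 2x1
Op 5 fold_down: fold axis h@3; visible region now rows[3,4) x cols[4,5) = 1x1
Op 6 cut(0, 0): punch at orig (3,4); cuts so far [(3, 4)]; region rows[3,4) x cols[4,5) = 1x1
Unfold 1 (reflect across h@3): 2 holes -> [(2, 4), (3, 4)]
Unfold 2 (reflect across v@5): 4 holes -> [(2, 4), (2, 5), (3, 4), (3, 5)]
Unfold 3 (reflect across h@2): 8 holes -> [(0, 4), (0, 5), (1, 4), (1, 5), (2, 4), (2, 5), (3, 4), (3, 5)]
Unfold 4 (reflect across v@6): 16 holes -> [(0, 4), (0, 5), (0, 6), (0, 7), (1, 4), (1, 5), (1, 6), (1, 7), (2, 4), (2, 5), (2, 6), (2, 7), (3, 4), (3, 5), (3, 6), (3, 7)]
Unfold 5 (reflect across v@4): 32 holes -> [(0, 0), (0, 1), (0, 2), (0, 3), (0, 4), (0, 5), (0, 6), (0, 7), (1, 0), (1, 1), (1, 2), (1, 3), (1, 4), (1, 5), (1, 6), (1, 7), (2, 0), (2, 1), (2, 2), (2, 3), (2, 4), (2, 5), (2, 6), (2, 7), (3, 0), (3, 1), (3, 2), (3, 3), (3, 4), (3, 5), (3, 6), (3, 7)]
Holes: [(0, 0), (0, 1), (0, 2), (0, 3), (0, 4), (0, 5), (0, 6), (0, 7), (1, 0), (1, 1), (1, 2), (1, 3), (1, 4), (1, 5), (1, 6), (1, 7), (2, 0), (2, 1), (2, 2), (2, 3), (2, 4), (2, 5), (2, 6), (2, 7), (3, 0), (3, 1), (3, 2), (3, 3), (3, 4), (3, 5), (3, 6), (3, 7)]

Answer: yes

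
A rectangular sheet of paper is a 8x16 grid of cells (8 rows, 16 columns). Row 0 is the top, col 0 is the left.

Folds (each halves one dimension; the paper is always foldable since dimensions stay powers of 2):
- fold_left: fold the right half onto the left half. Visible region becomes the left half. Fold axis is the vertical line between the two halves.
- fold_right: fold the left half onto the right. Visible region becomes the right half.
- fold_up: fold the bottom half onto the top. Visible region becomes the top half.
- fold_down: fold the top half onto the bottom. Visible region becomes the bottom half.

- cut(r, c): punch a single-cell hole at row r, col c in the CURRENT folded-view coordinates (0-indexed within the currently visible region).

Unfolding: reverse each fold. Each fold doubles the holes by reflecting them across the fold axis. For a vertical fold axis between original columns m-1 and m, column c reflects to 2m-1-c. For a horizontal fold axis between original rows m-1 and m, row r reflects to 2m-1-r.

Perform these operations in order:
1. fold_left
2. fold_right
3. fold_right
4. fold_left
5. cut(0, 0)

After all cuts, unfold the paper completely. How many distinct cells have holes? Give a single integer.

Answer: 16

Derivation:
Op 1 fold_left: fold axis v@8; visible region now rows[0,8) x cols[0,8) = 8x8
Op 2 fold_right: fold axis v@4; visible region now rows[0,8) x cols[4,8) = 8x4
Op 3 fold_right: fold axis v@6; visible region now rows[0,8) x cols[6,8) = 8x2
Op 4 fold_left: fold axis v@7; visible region now rows[0,8) x cols[6,7) = 8x1
Op 5 cut(0, 0): punch at orig (0,6); cuts so far [(0, 6)]; region rows[0,8) x cols[6,7) = 8x1
Unfold 1 (reflect across v@7): 2 holes -> [(0, 6), (0, 7)]
Unfold 2 (reflect across v@6): 4 holes -> [(0, 4), (0, 5), (0, 6), (0, 7)]
Unfold 3 (reflect across v@4): 8 holes -> [(0, 0), (0, 1), (0, 2), (0, 3), (0, 4), (0, 5), (0, 6), (0, 7)]
Unfold 4 (reflect across v@8): 16 holes -> [(0, 0), (0, 1), (0, 2), (0, 3), (0, 4), (0, 5), (0, 6), (0, 7), (0, 8), (0, 9), (0, 10), (0, 11), (0, 12), (0, 13), (0, 14), (0, 15)]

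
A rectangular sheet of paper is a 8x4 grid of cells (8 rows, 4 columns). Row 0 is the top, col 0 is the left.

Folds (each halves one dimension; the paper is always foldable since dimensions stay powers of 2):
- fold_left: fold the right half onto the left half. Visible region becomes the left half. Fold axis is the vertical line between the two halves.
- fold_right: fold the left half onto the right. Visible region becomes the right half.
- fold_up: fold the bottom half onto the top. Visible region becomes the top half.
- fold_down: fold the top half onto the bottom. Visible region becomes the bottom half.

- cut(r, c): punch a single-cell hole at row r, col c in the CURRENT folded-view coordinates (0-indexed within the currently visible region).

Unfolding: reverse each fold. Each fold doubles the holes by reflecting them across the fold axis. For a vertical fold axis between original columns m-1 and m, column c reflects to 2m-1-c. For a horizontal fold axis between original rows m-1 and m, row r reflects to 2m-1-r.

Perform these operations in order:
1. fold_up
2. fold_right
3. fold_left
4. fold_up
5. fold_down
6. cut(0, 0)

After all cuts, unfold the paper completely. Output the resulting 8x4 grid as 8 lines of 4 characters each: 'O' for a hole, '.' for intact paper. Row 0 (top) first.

Op 1 fold_up: fold axis h@4; visible region now rows[0,4) x cols[0,4) = 4x4
Op 2 fold_right: fold axis v@2; visible region now rows[0,4) x cols[2,4) = 4x2
Op 3 fold_left: fold axis v@3; visible region now rows[0,4) x cols[2,3) = 4x1
Op 4 fold_up: fold axis h@2; visible region now rows[0,2) x cols[2,3) = 2x1
Op 5 fold_down: fold axis h@1; visible region now rows[1,2) x cols[2,3) = 1x1
Op 6 cut(0, 0): punch at orig (1,2); cuts so far [(1, 2)]; region rows[1,2) x cols[2,3) = 1x1
Unfold 1 (reflect across h@1): 2 holes -> [(0, 2), (1, 2)]
Unfold 2 (reflect across h@2): 4 holes -> [(0, 2), (1, 2), (2, 2), (3, 2)]
Unfold 3 (reflect across v@3): 8 holes -> [(0, 2), (0, 3), (1, 2), (1, 3), (2, 2), (2, 3), (3, 2), (3, 3)]
Unfold 4 (reflect across v@2): 16 holes -> [(0, 0), (0, 1), (0, 2), (0, 3), (1, 0), (1, 1), (1, 2), (1, 3), (2, 0), (2, 1), (2, 2), (2, 3), (3, 0), (3, 1), (3, 2), (3, 3)]
Unfold 5 (reflect across h@4): 32 holes -> [(0, 0), (0, 1), (0, 2), (0, 3), (1, 0), (1, 1), (1, 2), (1, 3), (2, 0), (2, 1), (2, 2), (2, 3), (3, 0), (3, 1), (3, 2), (3, 3), (4, 0), (4, 1), (4, 2), (4, 3), (5, 0), (5, 1), (5, 2), (5, 3), (6, 0), (6, 1), (6, 2), (6, 3), (7, 0), (7, 1), (7, 2), (7, 3)]

Answer: OOOO
OOOO
OOOO
OOOO
OOOO
OOOO
OOOO
OOOO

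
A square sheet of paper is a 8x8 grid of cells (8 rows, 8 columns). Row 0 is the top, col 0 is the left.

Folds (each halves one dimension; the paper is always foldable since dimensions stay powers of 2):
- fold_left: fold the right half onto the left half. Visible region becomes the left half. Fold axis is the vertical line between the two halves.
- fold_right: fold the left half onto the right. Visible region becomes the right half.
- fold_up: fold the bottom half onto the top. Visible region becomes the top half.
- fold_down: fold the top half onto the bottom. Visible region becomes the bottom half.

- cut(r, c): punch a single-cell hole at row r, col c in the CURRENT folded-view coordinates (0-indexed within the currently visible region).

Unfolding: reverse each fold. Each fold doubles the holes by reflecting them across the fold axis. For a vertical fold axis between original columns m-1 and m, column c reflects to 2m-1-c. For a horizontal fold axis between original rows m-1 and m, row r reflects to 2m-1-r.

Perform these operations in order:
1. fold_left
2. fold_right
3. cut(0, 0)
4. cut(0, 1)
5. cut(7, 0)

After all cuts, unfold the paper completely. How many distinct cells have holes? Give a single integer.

Answer: 12

Derivation:
Op 1 fold_left: fold axis v@4; visible region now rows[0,8) x cols[0,4) = 8x4
Op 2 fold_right: fold axis v@2; visible region now rows[0,8) x cols[2,4) = 8x2
Op 3 cut(0, 0): punch at orig (0,2); cuts so far [(0, 2)]; region rows[0,8) x cols[2,4) = 8x2
Op 4 cut(0, 1): punch at orig (0,3); cuts so far [(0, 2), (0, 3)]; region rows[0,8) x cols[2,4) = 8x2
Op 5 cut(7, 0): punch at orig (7,2); cuts so far [(0, 2), (0, 3), (7, 2)]; region rows[0,8) x cols[2,4) = 8x2
Unfold 1 (reflect across v@2): 6 holes -> [(0, 0), (0, 1), (0, 2), (0, 3), (7, 1), (7, 2)]
Unfold 2 (reflect across v@4): 12 holes -> [(0, 0), (0, 1), (0, 2), (0, 3), (0, 4), (0, 5), (0, 6), (0, 7), (7, 1), (7, 2), (7, 5), (7, 6)]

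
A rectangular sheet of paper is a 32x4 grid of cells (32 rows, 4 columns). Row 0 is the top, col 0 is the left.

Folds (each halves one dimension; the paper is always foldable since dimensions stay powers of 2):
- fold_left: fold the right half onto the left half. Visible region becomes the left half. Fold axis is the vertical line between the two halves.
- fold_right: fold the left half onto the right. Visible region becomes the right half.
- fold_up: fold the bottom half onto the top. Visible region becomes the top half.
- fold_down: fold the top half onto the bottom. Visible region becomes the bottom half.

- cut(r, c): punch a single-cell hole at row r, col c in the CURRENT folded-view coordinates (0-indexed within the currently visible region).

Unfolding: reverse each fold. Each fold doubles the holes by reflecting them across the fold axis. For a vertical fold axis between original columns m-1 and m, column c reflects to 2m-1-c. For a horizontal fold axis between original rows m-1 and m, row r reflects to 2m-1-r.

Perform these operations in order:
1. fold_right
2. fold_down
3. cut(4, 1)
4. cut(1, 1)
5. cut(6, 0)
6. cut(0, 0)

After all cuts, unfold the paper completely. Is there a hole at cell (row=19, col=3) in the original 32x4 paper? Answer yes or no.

Op 1 fold_right: fold axis v@2; visible region now rows[0,32) x cols[2,4) = 32x2
Op 2 fold_down: fold axis h@16; visible region now rows[16,32) x cols[2,4) = 16x2
Op 3 cut(4, 1): punch at orig (20,3); cuts so far [(20, 3)]; region rows[16,32) x cols[2,4) = 16x2
Op 4 cut(1, 1): punch at orig (17,3); cuts so far [(17, 3), (20, 3)]; region rows[16,32) x cols[2,4) = 16x2
Op 5 cut(6, 0): punch at orig (22,2); cuts so far [(17, 3), (20, 3), (22, 2)]; region rows[16,32) x cols[2,4) = 16x2
Op 6 cut(0, 0): punch at orig (16,2); cuts so far [(16, 2), (17, 3), (20, 3), (22, 2)]; region rows[16,32) x cols[2,4) = 16x2
Unfold 1 (reflect across h@16): 8 holes -> [(9, 2), (11, 3), (14, 3), (15, 2), (16, 2), (17, 3), (20, 3), (22, 2)]
Unfold 2 (reflect across v@2): 16 holes -> [(9, 1), (9, 2), (11, 0), (11, 3), (14, 0), (14, 3), (15, 1), (15, 2), (16, 1), (16, 2), (17, 0), (17, 3), (20, 0), (20, 3), (22, 1), (22, 2)]
Holes: [(9, 1), (9, 2), (11, 0), (11, 3), (14, 0), (14, 3), (15, 1), (15, 2), (16, 1), (16, 2), (17, 0), (17, 3), (20, 0), (20, 3), (22, 1), (22, 2)]

Answer: no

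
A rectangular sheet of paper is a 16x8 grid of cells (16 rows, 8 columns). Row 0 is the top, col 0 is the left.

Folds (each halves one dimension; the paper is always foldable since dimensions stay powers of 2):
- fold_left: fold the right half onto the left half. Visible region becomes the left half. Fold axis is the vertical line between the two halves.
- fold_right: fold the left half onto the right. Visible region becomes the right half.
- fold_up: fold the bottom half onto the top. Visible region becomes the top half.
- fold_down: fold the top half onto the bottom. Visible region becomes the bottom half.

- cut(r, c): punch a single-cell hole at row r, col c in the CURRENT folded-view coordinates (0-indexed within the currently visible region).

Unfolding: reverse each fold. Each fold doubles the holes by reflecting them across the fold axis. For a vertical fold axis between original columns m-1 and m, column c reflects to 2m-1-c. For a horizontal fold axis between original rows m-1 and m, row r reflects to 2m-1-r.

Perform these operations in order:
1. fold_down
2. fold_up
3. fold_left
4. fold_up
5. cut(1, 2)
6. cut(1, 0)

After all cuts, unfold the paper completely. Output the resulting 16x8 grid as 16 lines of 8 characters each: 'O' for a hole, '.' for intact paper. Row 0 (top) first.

Op 1 fold_down: fold axis h@8; visible region now rows[8,16) x cols[0,8) = 8x8
Op 2 fold_up: fold axis h@12; visible region now rows[8,12) x cols[0,8) = 4x8
Op 3 fold_left: fold axis v@4; visible region now rows[8,12) x cols[0,4) = 4x4
Op 4 fold_up: fold axis h@10; visible region now rows[8,10) x cols[0,4) = 2x4
Op 5 cut(1, 2): punch at orig (9,2); cuts so far [(9, 2)]; region rows[8,10) x cols[0,4) = 2x4
Op 6 cut(1, 0): punch at orig (9,0); cuts so far [(9, 0), (9, 2)]; region rows[8,10) x cols[0,4) = 2x4
Unfold 1 (reflect across h@10): 4 holes -> [(9, 0), (9, 2), (10, 0), (10, 2)]
Unfold 2 (reflect across v@4): 8 holes -> [(9, 0), (9, 2), (9, 5), (9, 7), (10, 0), (10, 2), (10, 5), (10, 7)]
Unfold 3 (reflect across h@12): 16 holes -> [(9, 0), (9, 2), (9, 5), (9, 7), (10, 0), (10, 2), (10, 5), (10, 7), (13, 0), (13, 2), (13, 5), (13, 7), (14, 0), (14, 2), (14, 5), (14, 7)]
Unfold 4 (reflect across h@8): 32 holes -> [(1, 0), (1, 2), (1, 5), (1, 7), (2, 0), (2, 2), (2, 5), (2, 7), (5, 0), (5, 2), (5, 5), (5, 7), (6, 0), (6, 2), (6, 5), (6, 7), (9, 0), (9, 2), (9, 5), (9, 7), (10, 0), (10, 2), (10, 5), (10, 7), (13, 0), (13, 2), (13, 5), (13, 7), (14, 0), (14, 2), (14, 5), (14, 7)]

Answer: ........
O.O..O.O
O.O..O.O
........
........
O.O..O.O
O.O..O.O
........
........
O.O..O.O
O.O..O.O
........
........
O.O..O.O
O.O..O.O
........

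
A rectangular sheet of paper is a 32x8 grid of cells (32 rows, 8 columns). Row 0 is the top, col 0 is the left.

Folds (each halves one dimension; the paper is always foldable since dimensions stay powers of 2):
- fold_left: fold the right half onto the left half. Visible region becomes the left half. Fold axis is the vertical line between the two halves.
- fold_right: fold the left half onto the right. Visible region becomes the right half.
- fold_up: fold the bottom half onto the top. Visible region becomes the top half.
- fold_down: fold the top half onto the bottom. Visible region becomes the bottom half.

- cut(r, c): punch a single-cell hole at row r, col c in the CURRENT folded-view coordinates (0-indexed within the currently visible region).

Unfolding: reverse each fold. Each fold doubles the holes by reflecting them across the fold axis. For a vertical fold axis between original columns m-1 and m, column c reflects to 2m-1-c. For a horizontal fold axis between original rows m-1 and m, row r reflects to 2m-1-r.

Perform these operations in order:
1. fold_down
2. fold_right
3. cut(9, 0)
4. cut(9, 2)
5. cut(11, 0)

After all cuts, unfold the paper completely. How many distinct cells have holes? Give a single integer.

Answer: 12

Derivation:
Op 1 fold_down: fold axis h@16; visible region now rows[16,32) x cols[0,8) = 16x8
Op 2 fold_right: fold axis v@4; visible region now rows[16,32) x cols[4,8) = 16x4
Op 3 cut(9, 0): punch at orig (25,4); cuts so far [(25, 4)]; region rows[16,32) x cols[4,8) = 16x4
Op 4 cut(9, 2): punch at orig (25,6); cuts so far [(25, 4), (25, 6)]; region rows[16,32) x cols[4,8) = 16x4
Op 5 cut(11, 0): punch at orig (27,4); cuts so far [(25, 4), (25, 6), (27, 4)]; region rows[16,32) x cols[4,8) = 16x4
Unfold 1 (reflect across v@4): 6 holes -> [(25, 1), (25, 3), (25, 4), (25, 6), (27, 3), (27, 4)]
Unfold 2 (reflect across h@16): 12 holes -> [(4, 3), (4, 4), (6, 1), (6, 3), (6, 4), (6, 6), (25, 1), (25, 3), (25, 4), (25, 6), (27, 3), (27, 4)]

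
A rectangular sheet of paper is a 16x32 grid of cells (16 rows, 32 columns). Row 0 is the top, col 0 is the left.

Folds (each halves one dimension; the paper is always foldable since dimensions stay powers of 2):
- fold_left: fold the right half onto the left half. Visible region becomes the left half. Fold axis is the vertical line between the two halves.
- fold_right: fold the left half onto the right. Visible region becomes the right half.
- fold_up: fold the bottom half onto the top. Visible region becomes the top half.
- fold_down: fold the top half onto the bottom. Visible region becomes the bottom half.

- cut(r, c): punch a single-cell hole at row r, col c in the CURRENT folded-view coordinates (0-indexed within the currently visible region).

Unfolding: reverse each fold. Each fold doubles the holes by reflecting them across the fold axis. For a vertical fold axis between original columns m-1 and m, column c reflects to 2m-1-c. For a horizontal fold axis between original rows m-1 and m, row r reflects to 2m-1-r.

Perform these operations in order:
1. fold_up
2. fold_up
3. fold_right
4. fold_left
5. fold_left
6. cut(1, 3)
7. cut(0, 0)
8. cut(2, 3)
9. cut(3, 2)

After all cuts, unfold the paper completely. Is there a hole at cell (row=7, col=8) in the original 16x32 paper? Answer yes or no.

Op 1 fold_up: fold axis h@8; visible region now rows[0,8) x cols[0,32) = 8x32
Op 2 fold_up: fold axis h@4; visible region now rows[0,4) x cols[0,32) = 4x32
Op 3 fold_right: fold axis v@16; visible region now rows[0,4) x cols[16,32) = 4x16
Op 4 fold_left: fold axis v@24; visible region now rows[0,4) x cols[16,24) = 4x8
Op 5 fold_left: fold axis v@20; visible region now rows[0,4) x cols[16,20) = 4x4
Op 6 cut(1, 3): punch at orig (1,19); cuts so far [(1, 19)]; region rows[0,4) x cols[16,20) = 4x4
Op 7 cut(0, 0): punch at orig (0,16); cuts so far [(0, 16), (1, 19)]; region rows[0,4) x cols[16,20) = 4x4
Op 8 cut(2, 3): punch at orig (2,19); cuts so far [(0, 16), (1, 19), (2, 19)]; region rows[0,4) x cols[16,20) = 4x4
Op 9 cut(3, 2): punch at orig (3,18); cuts so far [(0, 16), (1, 19), (2, 19), (3, 18)]; region rows[0,4) x cols[16,20) = 4x4
Unfold 1 (reflect across v@20): 8 holes -> [(0, 16), (0, 23), (1, 19), (1, 20), (2, 19), (2, 20), (3, 18), (3, 21)]
Unfold 2 (reflect across v@24): 16 holes -> [(0, 16), (0, 23), (0, 24), (0, 31), (1, 19), (1, 20), (1, 27), (1, 28), (2, 19), (2, 20), (2, 27), (2, 28), (3, 18), (3, 21), (3, 26), (3, 29)]
Unfold 3 (reflect across v@16): 32 holes -> [(0, 0), (0, 7), (0, 8), (0, 15), (0, 16), (0, 23), (0, 24), (0, 31), (1, 3), (1, 4), (1, 11), (1, 12), (1, 19), (1, 20), (1, 27), (1, 28), (2, 3), (2, 4), (2, 11), (2, 12), (2, 19), (2, 20), (2, 27), (2, 28), (3, 2), (3, 5), (3, 10), (3, 13), (3, 18), (3, 21), (3, 26), (3, 29)]
Unfold 4 (reflect across h@4): 64 holes -> [(0, 0), (0, 7), (0, 8), (0, 15), (0, 16), (0, 23), (0, 24), (0, 31), (1, 3), (1, 4), (1, 11), (1, 12), (1, 19), (1, 20), (1, 27), (1, 28), (2, 3), (2, 4), (2, 11), (2, 12), (2, 19), (2, 20), (2, 27), (2, 28), (3, 2), (3, 5), (3, 10), (3, 13), (3, 18), (3, 21), (3, 26), (3, 29), (4, 2), (4, 5), (4, 10), (4, 13), (4, 18), (4, 21), (4, 26), (4, 29), (5, 3), (5, 4), (5, 11), (5, 12), (5, 19), (5, 20), (5, 27), (5, 28), (6, 3), (6, 4), (6, 11), (6, 12), (6, 19), (6, 20), (6, 27), (6, 28), (7, 0), (7, 7), (7, 8), (7, 15), (7, 16), (7, 23), (7, 24), (7, 31)]
Unfold 5 (reflect across h@8): 128 holes -> [(0, 0), (0, 7), (0, 8), (0, 15), (0, 16), (0, 23), (0, 24), (0, 31), (1, 3), (1, 4), (1, 11), (1, 12), (1, 19), (1, 20), (1, 27), (1, 28), (2, 3), (2, 4), (2, 11), (2, 12), (2, 19), (2, 20), (2, 27), (2, 28), (3, 2), (3, 5), (3, 10), (3, 13), (3, 18), (3, 21), (3, 26), (3, 29), (4, 2), (4, 5), (4, 10), (4, 13), (4, 18), (4, 21), (4, 26), (4, 29), (5, 3), (5, 4), (5, 11), (5, 12), (5, 19), (5, 20), (5, 27), (5, 28), (6, 3), (6, 4), (6, 11), (6, 12), (6, 19), (6, 20), (6, 27), (6, 28), (7, 0), (7, 7), (7, 8), (7, 15), (7, 16), (7, 23), (7, 24), (7, 31), (8, 0), (8, 7), (8, 8), (8, 15), (8, 16), (8, 23), (8, 24), (8, 31), (9, 3), (9, 4), (9, 11), (9, 12), (9, 19), (9, 20), (9, 27), (9, 28), (10, 3), (10, 4), (10, 11), (10, 12), (10, 19), (10, 20), (10, 27), (10, 28), (11, 2), (11, 5), (11, 10), (11, 13), (11, 18), (11, 21), (11, 26), (11, 29), (12, 2), (12, 5), (12, 10), (12, 13), (12, 18), (12, 21), (12, 26), (12, 29), (13, 3), (13, 4), (13, 11), (13, 12), (13, 19), (13, 20), (13, 27), (13, 28), (14, 3), (14, 4), (14, 11), (14, 12), (14, 19), (14, 20), (14, 27), (14, 28), (15, 0), (15, 7), (15, 8), (15, 15), (15, 16), (15, 23), (15, 24), (15, 31)]
Holes: [(0, 0), (0, 7), (0, 8), (0, 15), (0, 16), (0, 23), (0, 24), (0, 31), (1, 3), (1, 4), (1, 11), (1, 12), (1, 19), (1, 20), (1, 27), (1, 28), (2, 3), (2, 4), (2, 11), (2, 12), (2, 19), (2, 20), (2, 27), (2, 28), (3, 2), (3, 5), (3, 10), (3, 13), (3, 18), (3, 21), (3, 26), (3, 29), (4, 2), (4, 5), (4, 10), (4, 13), (4, 18), (4, 21), (4, 26), (4, 29), (5, 3), (5, 4), (5, 11), (5, 12), (5, 19), (5, 20), (5, 27), (5, 28), (6, 3), (6, 4), (6, 11), (6, 12), (6, 19), (6, 20), (6, 27), (6, 28), (7, 0), (7, 7), (7, 8), (7, 15), (7, 16), (7, 23), (7, 24), (7, 31), (8, 0), (8, 7), (8, 8), (8, 15), (8, 16), (8, 23), (8, 24), (8, 31), (9, 3), (9, 4), (9, 11), (9, 12), (9, 19), (9, 20), (9, 27), (9, 28), (10, 3), (10, 4), (10, 11), (10, 12), (10, 19), (10, 20), (10, 27), (10, 28), (11, 2), (11, 5), (11, 10), (11, 13), (11, 18), (11, 21), (11, 26), (11, 29), (12, 2), (12, 5), (12, 10), (12, 13), (12, 18), (12, 21), (12, 26), (12, 29), (13, 3), (13, 4), (13, 11), (13, 12), (13, 19), (13, 20), (13, 27), (13, 28), (14, 3), (14, 4), (14, 11), (14, 12), (14, 19), (14, 20), (14, 27), (14, 28), (15, 0), (15, 7), (15, 8), (15, 15), (15, 16), (15, 23), (15, 24), (15, 31)]

Answer: yes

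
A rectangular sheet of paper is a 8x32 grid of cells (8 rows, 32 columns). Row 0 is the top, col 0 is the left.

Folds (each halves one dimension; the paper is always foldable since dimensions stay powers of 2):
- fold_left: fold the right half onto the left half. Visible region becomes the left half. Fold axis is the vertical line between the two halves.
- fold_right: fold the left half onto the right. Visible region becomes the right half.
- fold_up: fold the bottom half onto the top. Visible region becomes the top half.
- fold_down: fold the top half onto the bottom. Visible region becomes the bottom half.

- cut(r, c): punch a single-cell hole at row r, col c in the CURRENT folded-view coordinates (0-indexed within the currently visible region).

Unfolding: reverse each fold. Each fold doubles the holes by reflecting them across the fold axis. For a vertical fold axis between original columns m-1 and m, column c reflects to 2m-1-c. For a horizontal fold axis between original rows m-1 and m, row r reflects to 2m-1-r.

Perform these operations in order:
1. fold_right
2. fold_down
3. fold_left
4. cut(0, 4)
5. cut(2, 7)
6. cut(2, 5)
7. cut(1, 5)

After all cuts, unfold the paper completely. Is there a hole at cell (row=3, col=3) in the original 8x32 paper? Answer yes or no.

Answer: no

Derivation:
Op 1 fold_right: fold axis v@16; visible region now rows[0,8) x cols[16,32) = 8x16
Op 2 fold_down: fold axis h@4; visible region now rows[4,8) x cols[16,32) = 4x16
Op 3 fold_left: fold axis v@24; visible region now rows[4,8) x cols[16,24) = 4x8
Op 4 cut(0, 4): punch at orig (4,20); cuts so far [(4, 20)]; region rows[4,8) x cols[16,24) = 4x8
Op 5 cut(2, 7): punch at orig (6,23); cuts so far [(4, 20), (6, 23)]; region rows[4,8) x cols[16,24) = 4x8
Op 6 cut(2, 5): punch at orig (6,21); cuts so far [(4, 20), (6, 21), (6, 23)]; region rows[4,8) x cols[16,24) = 4x8
Op 7 cut(1, 5): punch at orig (5,21); cuts so far [(4, 20), (5, 21), (6, 21), (6, 23)]; region rows[4,8) x cols[16,24) = 4x8
Unfold 1 (reflect across v@24): 8 holes -> [(4, 20), (4, 27), (5, 21), (5, 26), (6, 21), (6, 23), (6, 24), (6, 26)]
Unfold 2 (reflect across h@4): 16 holes -> [(1, 21), (1, 23), (1, 24), (1, 26), (2, 21), (2, 26), (3, 20), (3, 27), (4, 20), (4, 27), (5, 21), (5, 26), (6, 21), (6, 23), (6, 24), (6, 26)]
Unfold 3 (reflect across v@16): 32 holes -> [(1, 5), (1, 7), (1, 8), (1, 10), (1, 21), (1, 23), (1, 24), (1, 26), (2, 5), (2, 10), (2, 21), (2, 26), (3, 4), (3, 11), (3, 20), (3, 27), (4, 4), (4, 11), (4, 20), (4, 27), (5, 5), (5, 10), (5, 21), (5, 26), (6, 5), (6, 7), (6, 8), (6, 10), (6, 21), (6, 23), (6, 24), (6, 26)]
Holes: [(1, 5), (1, 7), (1, 8), (1, 10), (1, 21), (1, 23), (1, 24), (1, 26), (2, 5), (2, 10), (2, 21), (2, 26), (3, 4), (3, 11), (3, 20), (3, 27), (4, 4), (4, 11), (4, 20), (4, 27), (5, 5), (5, 10), (5, 21), (5, 26), (6, 5), (6, 7), (6, 8), (6, 10), (6, 21), (6, 23), (6, 24), (6, 26)]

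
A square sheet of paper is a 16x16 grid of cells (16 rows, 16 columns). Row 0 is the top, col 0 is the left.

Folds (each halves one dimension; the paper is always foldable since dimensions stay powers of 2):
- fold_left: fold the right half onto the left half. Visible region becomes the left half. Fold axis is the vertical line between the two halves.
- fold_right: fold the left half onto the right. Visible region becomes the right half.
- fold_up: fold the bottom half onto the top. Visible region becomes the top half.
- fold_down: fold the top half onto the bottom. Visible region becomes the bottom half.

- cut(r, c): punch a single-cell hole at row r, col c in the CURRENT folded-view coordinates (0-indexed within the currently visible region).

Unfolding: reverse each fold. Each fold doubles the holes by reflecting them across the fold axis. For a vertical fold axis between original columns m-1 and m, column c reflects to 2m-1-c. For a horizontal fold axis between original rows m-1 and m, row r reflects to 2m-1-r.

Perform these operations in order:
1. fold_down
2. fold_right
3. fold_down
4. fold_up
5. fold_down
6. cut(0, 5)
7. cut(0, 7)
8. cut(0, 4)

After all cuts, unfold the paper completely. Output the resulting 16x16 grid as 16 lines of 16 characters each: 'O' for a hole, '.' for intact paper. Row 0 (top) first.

Answer: O.OO........OO.O
O.OO........OO.O
O.OO........OO.O
O.OO........OO.O
O.OO........OO.O
O.OO........OO.O
O.OO........OO.O
O.OO........OO.O
O.OO........OO.O
O.OO........OO.O
O.OO........OO.O
O.OO........OO.O
O.OO........OO.O
O.OO........OO.O
O.OO........OO.O
O.OO........OO.O

Derivation:
Op 1 fold_down: fold axis h@8; visible region now rows[8,16) x cols[0,16) = 8x16
Op 2 fold_right: fold axis v@8; visible region now rows[8,16) x cols[8,16) = 8x8
Op 3 fold_down: fold axis h@12; visible region now rows[12,16) x cols[8,16) = 4x8
Op 4 fold_up: fold axis h@14; visible region now rows[12,14) x cols[8,16) = 2x8
Op 5 fold_down: fold axis h@13; visible region now rows[13,14) x cols[8,16) = 1x8
Op 6 cut(0, 5): punch at orig (13,13); cuts so far [(13, 13)]; region rows[13,14) x cols[8,16) = 1x8
Op 7 cut(0, 7): punch at orig (13,15); cuts so far [(13, 13), (13, 15)]; region rows[13,14) x cols[8,16) = 1x8
Op 8 cut(0, 4): punch at orig (13,12); cuts so far [(13, 12), (13, 13), (13, 15)]; region rows[13,14) x cols[8,16) = 1x8
Unfold 1 (reflect across h@13): 6 holes -> [(12, 12), (12, 13), (12, 15), (13, 12), (13, 13), (13, 15)]
Unfold 2 (reflect across h@14): 12 holes -> [(12, 12), (12, 13), (12, 15), (13, 12), (13, 13), (13, 15), (14, 12), (14, 13), (14, 15), (15, 12), (15, 13), (15, 15)]
Unfold 3 (reflect across h@12): 24 holes -> [(8, 12), (8, 13), (8, 15), (9, 12), (9, 13), (9, 15), (10, 12), (10, 13), (10, 15), (11, 12), (11, 13), (11, 15), (12, 12), (12, 13), (12, 15), (13, 12), (13, 13), (13, 15), (14, 12), (14, 13), (14, 15), (15, 12), (15, 13), (15, 15)]
Unfold 4 (reflect across v@8): 48 holes -> [(8, 0), (8, 2), (8, 3), (8, 12), (8, 13), (8, 15), (9, 0), (9, 2), (9, 3), (9, 12), (9, 13), (9, 15), (10, 0), (10, 2), (10, 3), (10, 12), (10, 13), (10, 15), (11, 0), (11, 2), (11, 3), (11, 12), (11, 13), (11, 15), (12, 0), (12, 2), (12, 3), (12, 12), (12, 13), (12, 15), (13, 0), (13, 2), (13, 3), (13, 12), (13, 13), (13, 15), (14, 0), (14, 2), (14, 3), (14, 12), (14, 13), (14, 15), (15, 0), (15, 2), (15, 3), (15, 12), (15, 13), (15, 15)]
Unfold 5 (reflect across h@8): 96 holes -> [(0, 0), (0, 2), (0, 3), (0, 12), (0, 13), (0, 15), (1, 0), (1, 2), (1, 3), (1, 12), (1, 13), (1, 15), (2, 0), (2, 2), (2, 3), (2, 12), (2, 13), (2, 15), (3, 0), (3, 2), (3, 3), (3, 12), (3, 13), (3, 15), (4, 0), (4, 2), (4, 3), (4, 12), (4, 13), (4, 15), (5, 0), (5, 2), (5, 3), (5, 12), (5, 13), (5, 15), (6, 0), (6, 2), (6, 3), (6, 12), (6, 13), (6, 15), (7, 0), (7, 2), (7, 3), (7, 12), (7, 13), (7, 15), (8, 0), (8, 2), (8, 3), (8, 12), (8, 13), (8, 15), (9, 0), (9, 2), (9, 3), (9, 12), (9, 13), (9, 15), (10, 0), (10, 2), (10, 3), (10, 12), (10, 13), (10, 15), (11, 0), (11, 2), (11, 3), (11, 12), (11, 13), (11, 15), (12, 0), (12, 2), (12, 3), (12, 12), (12, 13), (12, 15), (13, 0), (13, 2), (13, 3), (13, 12), (13, 13), (13, 15), (14, 0), (14, 2), (14, 3), (14, 12), (14, 13), (14, 15), (15, 0), (15, 2), (15, 3), (15, 12), (15, 13), (15, 15)]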